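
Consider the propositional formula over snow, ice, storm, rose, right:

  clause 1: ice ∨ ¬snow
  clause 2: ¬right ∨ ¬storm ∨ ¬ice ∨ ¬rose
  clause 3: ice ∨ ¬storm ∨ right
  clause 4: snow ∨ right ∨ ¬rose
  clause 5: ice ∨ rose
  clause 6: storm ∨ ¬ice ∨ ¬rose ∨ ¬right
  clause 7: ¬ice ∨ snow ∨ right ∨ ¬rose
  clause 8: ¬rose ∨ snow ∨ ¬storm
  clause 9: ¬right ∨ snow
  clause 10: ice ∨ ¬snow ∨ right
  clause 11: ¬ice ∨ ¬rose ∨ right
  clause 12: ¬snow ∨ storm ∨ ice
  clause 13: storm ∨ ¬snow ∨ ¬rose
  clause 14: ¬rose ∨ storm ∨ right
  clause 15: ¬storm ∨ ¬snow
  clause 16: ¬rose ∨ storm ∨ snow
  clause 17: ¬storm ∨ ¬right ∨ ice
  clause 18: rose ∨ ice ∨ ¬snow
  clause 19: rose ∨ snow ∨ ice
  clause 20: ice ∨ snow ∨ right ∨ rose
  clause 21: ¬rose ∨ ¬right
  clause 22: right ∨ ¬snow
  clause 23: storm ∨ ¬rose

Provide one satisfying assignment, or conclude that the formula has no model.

Branch on ice: set ice = True.
Branch on right: set right = False.
(¬rose) alone gives rose = False.
(¬snow) alone gives snow = False.
All clauses hold; storm can take either value.

snow=False; ice=True; storm=False; rose=False; right=False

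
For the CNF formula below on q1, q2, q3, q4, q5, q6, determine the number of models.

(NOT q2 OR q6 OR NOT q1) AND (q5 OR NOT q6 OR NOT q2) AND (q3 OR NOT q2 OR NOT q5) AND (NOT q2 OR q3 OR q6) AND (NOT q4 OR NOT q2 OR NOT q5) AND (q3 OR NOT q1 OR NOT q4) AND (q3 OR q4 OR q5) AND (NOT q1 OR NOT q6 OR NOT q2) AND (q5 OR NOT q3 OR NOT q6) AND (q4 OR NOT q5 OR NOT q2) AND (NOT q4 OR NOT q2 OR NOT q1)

There are 2^6 = 64 truth assignments over (q1, q2, q3, q4, q5, q6).
Split on q2. With q2 = true, the clauses containing q2 are satisfied and NOT q2 drops from the rest; 2 of the 2^5 = 32 assignments to the other variables satisfy what remains.
With q2 = false, by the same count on the reduced clause set, 20 assignments work.
(One model: q1=F, q2=F, q3=F, q4=F, q5=T, q6=F.)
Total: 2 + 20 = 22.

22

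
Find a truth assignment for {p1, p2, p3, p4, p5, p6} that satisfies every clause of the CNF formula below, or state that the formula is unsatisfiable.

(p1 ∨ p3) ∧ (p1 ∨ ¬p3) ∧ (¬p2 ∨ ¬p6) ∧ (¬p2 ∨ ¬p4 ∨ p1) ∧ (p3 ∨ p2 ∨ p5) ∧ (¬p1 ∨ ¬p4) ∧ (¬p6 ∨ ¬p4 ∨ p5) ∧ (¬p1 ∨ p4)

UNSATISFIABLE

Try p1 = True.
The clause (¬p4) is unit, so p4 = False.
But (p4) is also a unit clause — contradiction.
Undo p1 and try p1 = False.
The clause (p3) is unit, so p3 = True.
But (¬p3) is also a unit clause — contradiction.
Neither p1 = True nor p1 = False works.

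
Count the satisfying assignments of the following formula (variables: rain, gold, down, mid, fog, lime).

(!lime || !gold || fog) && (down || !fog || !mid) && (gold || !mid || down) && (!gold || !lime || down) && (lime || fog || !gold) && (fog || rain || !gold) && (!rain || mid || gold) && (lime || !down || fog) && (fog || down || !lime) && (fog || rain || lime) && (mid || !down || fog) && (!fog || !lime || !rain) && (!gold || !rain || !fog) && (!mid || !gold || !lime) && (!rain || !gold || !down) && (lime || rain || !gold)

10

There are 2^6 = 64 truth assignments over (rain, gold, down, mid, fog, lime).
Split on mid. With mid = true, the clauses containing mid are satisfied and !mid drops from the rest; 5 of the 2^5 = 32 assignments to the other variables satisfy what remains.
With mid = false, by the same count on the reduced clause set, 5 assignments work.
(One model: rain=F, gold=F, down=F, mid=F, fog=T, lime=F.)
Total: 5 + 5 = 10.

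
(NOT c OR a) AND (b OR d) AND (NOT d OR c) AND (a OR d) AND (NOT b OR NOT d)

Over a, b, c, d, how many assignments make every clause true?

There are 2^4 = 16 truth assignments over (a, b, c, d).
Check each against the 5 clauses (columns in the order a, b, c, d):
  F F F F  ✗ fails (b OR d)
  F F F T  ✗ fails (NOT d OR c)
  F F T F  ✗ fails (NOT c OR a)
  F F T T  ✗ fails (NOT c OR a)
  F T F F  ✗ fails (a OR d)
  F T F T  ✗ fails (NOT d OR c)
  F T T F  ✗ fails (NOT c OR a)
  F T T T  ✗ fails (NOT c OR a)
  T F F F  ✗ fails (b OR d)
  T F F T  ✗ fails (NOT d OR c)
  T F T F  ✗ fails (b OR d)
  T F T T  ✓ satisfies all
  T T F F  ✓ satisfies all
  T T F T  ✗ fails (NOT d OR c)
  T T T F  ✓ satisfies all
  T T T T  ✗ fails (NOT b OR NOT d)
3 of the 16 rows are models.

3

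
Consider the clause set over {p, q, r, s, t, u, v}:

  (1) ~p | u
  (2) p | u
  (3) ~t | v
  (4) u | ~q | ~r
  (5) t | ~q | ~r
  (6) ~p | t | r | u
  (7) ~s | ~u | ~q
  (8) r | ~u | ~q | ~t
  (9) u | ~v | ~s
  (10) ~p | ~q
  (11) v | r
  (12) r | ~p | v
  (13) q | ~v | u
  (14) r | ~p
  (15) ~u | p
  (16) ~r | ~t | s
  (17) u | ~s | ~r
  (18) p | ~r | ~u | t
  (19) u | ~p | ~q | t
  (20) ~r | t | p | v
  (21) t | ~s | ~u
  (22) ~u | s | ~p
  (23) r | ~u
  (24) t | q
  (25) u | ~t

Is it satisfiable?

Satisfiable

Try p = 1.
From the singleton clause (u), u = 1.
From the singleton clause (~q), q = 0.
From the singleton clause (r), r = 1.
From the singleton clause (s), s = 1.
From the singleton clause (t), t = 1.
From the singleton clause (v), v = 1.
This assignment satisfies each clause.
A satisfying assignment: p=1, q=0, r=1, s=1, t=1, u=1, v=1.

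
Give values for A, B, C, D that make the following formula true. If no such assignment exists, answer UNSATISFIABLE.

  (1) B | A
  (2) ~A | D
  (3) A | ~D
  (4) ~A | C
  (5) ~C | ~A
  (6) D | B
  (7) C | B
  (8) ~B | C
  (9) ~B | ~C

Case B = 1:
From the singleton clause (C), C = 1.
But (~C) is also a unit clause — contradiction.
So B must be the other value — set B = 0.
From the singleton clause (A), A = 1.
From the singleton clause (D), D = 1.
From the singleton clause (C), C = 1.
But (~C) is also a unit clause — contradiction.
Both values of B lead to a conflict.

UNSATISFIABLE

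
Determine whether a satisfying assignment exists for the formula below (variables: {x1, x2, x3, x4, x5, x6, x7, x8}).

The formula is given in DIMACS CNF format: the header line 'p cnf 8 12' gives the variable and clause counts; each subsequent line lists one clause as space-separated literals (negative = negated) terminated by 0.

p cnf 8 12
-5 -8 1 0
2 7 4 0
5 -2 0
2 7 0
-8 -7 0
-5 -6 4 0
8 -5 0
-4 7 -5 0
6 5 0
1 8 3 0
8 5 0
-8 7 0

Unsatisfiable

Branch on x5: set x5 = True.
The clause (x8) is unit, so x8 = True.
The clause (x1) is unit, so x1 = True.
The clause (¬x7) is unit, so x7 = False.
But (x7) is also a unit clause — contradiction.
So x5 must be the other value — set x5 = False.
The clause (¬x2) is unit, so x2 = False.
The clause (x7) is unit, so x7 = True.
The clause (¬x8) is unit, so x8 = False.
But (x8) is also a unit clause — contradiction.
Either choice for x5 ends in contradiction.
No assignment satisfies every clause.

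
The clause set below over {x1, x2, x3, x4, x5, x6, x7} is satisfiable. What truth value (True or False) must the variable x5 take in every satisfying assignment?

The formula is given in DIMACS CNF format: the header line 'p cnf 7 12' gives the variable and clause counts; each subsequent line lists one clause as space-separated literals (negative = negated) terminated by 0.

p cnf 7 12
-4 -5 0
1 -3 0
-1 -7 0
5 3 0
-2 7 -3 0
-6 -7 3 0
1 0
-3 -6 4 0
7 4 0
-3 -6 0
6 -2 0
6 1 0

Suppose x5 = True.
(¬x4) alone gives x4 = False.
(x1) alone gives x1 = True.
(¬x7) alone gives x7 = False.
But (x7) is also a unit clause — contradiction.
So every satisfying assignment has x5 = False.

False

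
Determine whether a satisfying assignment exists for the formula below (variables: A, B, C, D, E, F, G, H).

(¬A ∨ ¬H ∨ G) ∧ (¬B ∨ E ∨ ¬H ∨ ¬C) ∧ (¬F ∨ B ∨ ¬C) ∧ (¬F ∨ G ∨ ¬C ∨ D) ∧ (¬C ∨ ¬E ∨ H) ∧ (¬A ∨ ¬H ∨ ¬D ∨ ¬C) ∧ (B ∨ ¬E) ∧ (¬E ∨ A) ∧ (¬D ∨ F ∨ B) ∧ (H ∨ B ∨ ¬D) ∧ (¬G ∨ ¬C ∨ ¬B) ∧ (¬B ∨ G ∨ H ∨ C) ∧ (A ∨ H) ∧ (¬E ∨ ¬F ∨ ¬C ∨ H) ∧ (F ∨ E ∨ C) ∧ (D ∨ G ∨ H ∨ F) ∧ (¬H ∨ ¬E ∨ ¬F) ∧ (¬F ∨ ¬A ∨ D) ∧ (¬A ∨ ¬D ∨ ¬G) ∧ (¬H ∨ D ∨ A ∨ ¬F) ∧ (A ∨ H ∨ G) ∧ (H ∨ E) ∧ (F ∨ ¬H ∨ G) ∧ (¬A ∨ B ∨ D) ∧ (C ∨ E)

Satisfiable

Suppose B = True.
Suppose E = True.
(A) alone gives A = True.
Suppose H = True.
(G) alone gives G = True.
(¬C) alone gives C = False.
(¬F) alone gives F = False.
(¬D) alone gives D = False.
Every clause now holds.
A satisfying assignment: A: True,  B: True,  C: False,  D: False,  E: True,  F: False,  G: True,  H: True.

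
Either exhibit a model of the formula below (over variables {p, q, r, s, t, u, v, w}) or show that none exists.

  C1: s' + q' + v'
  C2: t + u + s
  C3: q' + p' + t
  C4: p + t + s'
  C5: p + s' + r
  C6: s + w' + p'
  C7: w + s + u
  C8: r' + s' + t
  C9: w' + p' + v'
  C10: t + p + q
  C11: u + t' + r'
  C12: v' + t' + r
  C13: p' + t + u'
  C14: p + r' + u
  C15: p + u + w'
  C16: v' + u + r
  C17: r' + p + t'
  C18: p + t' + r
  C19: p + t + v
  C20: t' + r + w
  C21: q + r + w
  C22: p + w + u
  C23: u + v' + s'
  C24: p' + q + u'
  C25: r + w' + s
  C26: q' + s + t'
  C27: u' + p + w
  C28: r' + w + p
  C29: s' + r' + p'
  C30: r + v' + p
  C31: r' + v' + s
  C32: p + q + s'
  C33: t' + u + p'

p=1, q=0, r=0, s=1, t=0, u=0, v=0, w=1

Try s = 1.
Try q = 0.
From the singleton clause (p), p = 1.
From the singleton clause (u'), u = 0.
From the singleton clause (v'), v = 0.
From the singleton clause (r'), r = 0.
From the singleton clause (w), w = 1.
From the singleton clause (t'), t = 0.
This assignment satisfies each clause.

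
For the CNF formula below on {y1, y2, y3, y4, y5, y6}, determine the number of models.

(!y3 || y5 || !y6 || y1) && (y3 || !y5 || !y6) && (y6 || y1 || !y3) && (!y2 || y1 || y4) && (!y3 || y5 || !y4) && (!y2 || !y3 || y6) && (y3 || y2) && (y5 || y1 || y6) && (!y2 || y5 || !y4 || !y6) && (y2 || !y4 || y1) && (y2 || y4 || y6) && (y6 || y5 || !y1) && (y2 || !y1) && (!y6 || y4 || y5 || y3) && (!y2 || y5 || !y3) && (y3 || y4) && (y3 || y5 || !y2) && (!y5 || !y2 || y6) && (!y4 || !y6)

2

There are 2^6 = 64 truth assignments over (y1, y2, y3, y4, y5, y6).
Split on y1. With y1 = true, the clauses containing y1 are satisfied and !y1 drops from the rest; 1 of the 2^5 = 32 assignments to the other variables satisfy what remains.
With y1 = false, by the same count on the reduced clause set, 1 assignment works.
(One model: y1=F, y2=F, y3=T, y4=F, y5=T, y6=T.)
Total: 1 + 1 = 2.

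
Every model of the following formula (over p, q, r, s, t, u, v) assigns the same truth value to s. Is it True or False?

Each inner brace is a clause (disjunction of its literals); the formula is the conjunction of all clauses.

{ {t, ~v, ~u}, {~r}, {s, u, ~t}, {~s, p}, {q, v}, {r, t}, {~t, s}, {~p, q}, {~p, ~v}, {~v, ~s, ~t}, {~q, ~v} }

True

Suppose s = 0.
The clause (~r) is unit, so r = 0.
The clause (t) is unit, so t = 1.
Now (~t) is unsatisfied and unit — conflict.
So every satisfying assignment has s = True.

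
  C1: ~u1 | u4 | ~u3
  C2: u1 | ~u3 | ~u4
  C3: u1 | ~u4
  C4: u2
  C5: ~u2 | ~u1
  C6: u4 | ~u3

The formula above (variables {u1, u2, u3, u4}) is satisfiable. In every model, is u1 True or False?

Suppose u1 = 1.
From the singleton clause (u2), u2 = 1.
Now (~u2) is unsatisfied and unit — conflict.
So every satisfying assignment has u1 = False.

False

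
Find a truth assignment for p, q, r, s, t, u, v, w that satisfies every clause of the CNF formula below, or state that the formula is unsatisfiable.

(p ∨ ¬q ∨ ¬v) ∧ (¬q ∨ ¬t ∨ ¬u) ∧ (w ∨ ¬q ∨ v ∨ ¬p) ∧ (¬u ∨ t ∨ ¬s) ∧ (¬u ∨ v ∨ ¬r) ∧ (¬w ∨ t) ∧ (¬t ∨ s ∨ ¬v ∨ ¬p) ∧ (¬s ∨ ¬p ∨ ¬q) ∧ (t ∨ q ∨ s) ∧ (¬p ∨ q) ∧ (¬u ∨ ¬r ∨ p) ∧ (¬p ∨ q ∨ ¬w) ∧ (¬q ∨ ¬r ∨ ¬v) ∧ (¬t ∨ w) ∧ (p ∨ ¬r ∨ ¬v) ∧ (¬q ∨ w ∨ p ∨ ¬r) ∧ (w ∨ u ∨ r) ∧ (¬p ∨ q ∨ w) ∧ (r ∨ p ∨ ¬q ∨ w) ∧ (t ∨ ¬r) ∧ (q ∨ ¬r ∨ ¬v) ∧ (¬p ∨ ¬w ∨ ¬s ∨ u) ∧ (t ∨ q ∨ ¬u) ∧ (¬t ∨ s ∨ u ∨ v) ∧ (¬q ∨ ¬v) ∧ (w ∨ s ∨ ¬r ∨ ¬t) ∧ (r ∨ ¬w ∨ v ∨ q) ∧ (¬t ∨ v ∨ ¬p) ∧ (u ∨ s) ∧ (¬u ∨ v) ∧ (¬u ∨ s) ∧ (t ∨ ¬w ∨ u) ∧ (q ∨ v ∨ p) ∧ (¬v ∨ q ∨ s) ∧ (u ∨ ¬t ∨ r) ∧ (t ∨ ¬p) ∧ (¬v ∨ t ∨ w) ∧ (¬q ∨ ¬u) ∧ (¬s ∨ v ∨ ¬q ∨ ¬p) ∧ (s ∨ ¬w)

p: False, q: False, r: False, s: True, t: True, u: True, v: True, w: True

Try w = True.
From the singleton clause (t), t = True.
From the singleton clause (s), s = True.
Try q = False.
From the singleton clause (¬p), p = False.
From the singleton clause (v), v = True.
From the singleton clause (¬r), r = False.
From the singleton clause (u), u = True.
This assignment satisfies each clause.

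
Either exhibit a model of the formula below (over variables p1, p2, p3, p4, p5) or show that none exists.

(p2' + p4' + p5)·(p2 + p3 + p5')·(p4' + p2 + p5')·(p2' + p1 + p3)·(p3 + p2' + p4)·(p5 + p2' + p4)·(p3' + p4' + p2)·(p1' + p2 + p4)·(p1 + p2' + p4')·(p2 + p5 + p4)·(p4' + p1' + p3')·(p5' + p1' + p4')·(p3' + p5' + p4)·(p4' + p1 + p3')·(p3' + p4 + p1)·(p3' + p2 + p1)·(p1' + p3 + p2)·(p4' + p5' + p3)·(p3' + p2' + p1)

p1: 0; p2: 0; p3: 0; p4: 1; p5: 0

Case p2 = 0:
Case p3 = 0:
Unit clause (p5') forces p5 = 0.
Unit clause (p4) forces p4 = 1.
Unit clause (p1') forces p1 = 0.
Every clause now holds.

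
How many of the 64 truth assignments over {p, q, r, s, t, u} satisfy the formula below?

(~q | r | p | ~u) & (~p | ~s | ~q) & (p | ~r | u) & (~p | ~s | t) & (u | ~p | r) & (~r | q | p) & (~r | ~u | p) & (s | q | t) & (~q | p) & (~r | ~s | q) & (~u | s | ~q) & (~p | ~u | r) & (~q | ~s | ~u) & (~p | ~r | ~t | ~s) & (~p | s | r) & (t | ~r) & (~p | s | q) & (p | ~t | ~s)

There are 2^6 = 64 truth assignments over (p, q, r, s, t, u).
Split on q. With q = 1, the clauses containing q are satisfied and ~q drops from the rest; 1 of the 2^5 = 32 assignments to the other variables satisfy what remains.
With q = 0, by the same count on the reduced clause set, 4 assignments work.
(One model: p=F, q=F, r=F, s=F, t=T, u=F.)
Total: 1 + 4 = 5.

5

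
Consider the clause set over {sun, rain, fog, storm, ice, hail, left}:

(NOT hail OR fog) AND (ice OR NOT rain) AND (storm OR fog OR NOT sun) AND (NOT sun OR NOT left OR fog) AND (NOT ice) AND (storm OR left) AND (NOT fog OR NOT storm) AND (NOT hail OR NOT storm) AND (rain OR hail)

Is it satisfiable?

Yes

(NOT ice) alone gives ice = false.
(NOT rain) alone gives rain = false.
(hail) alone gives hail = true.
(fog) alone gives fog = true.
(NOT storm) alone gives storm = false.
(left) alone gives left = true.
All clauses hold; sun can take either value.
A satisfying assignment: sun: false,  rain: false,  fog: true,  storm: false,  ice: false,  hail: true,  left: true.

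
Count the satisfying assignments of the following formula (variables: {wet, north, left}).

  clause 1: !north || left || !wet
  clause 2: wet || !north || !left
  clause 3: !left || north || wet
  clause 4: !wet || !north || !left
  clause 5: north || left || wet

3

There are 2^3 = 8 truth assignments over (wet, north, left).
Check each against the 5 clauses (columns in the order wet, north, left):
  F F F  ✗ fails (north || left || wet)
  F F T  ✗ fails (!left || north || wet)
  F T F  ✓ satisfies all
  F T T  ✗ fails (wet || !north || !left)
  T F F  ✓ satisfies all
  T F T  ✓ satisfies all
  T T F  ✗ fails (!north || left || !wet)
  T T T  ✗ fails (!wet || !north || !left)
3 of the 8 rows are models.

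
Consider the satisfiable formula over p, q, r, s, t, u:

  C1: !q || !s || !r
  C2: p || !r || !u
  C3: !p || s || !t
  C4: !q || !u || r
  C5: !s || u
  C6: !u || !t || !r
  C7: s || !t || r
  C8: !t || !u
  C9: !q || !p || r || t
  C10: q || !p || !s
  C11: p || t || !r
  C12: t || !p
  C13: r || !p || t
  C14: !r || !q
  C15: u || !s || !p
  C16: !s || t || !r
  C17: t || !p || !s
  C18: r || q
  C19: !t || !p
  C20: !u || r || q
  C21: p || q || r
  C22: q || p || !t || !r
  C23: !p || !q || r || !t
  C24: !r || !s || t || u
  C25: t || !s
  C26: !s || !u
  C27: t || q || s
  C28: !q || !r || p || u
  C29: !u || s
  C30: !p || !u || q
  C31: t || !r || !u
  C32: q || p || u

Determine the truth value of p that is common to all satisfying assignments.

False

Suppose p = true.
From the singleton clause (t), t = true.
But (!t) is also a unit clause — contradiction.
So every satisfying assignment has p = False.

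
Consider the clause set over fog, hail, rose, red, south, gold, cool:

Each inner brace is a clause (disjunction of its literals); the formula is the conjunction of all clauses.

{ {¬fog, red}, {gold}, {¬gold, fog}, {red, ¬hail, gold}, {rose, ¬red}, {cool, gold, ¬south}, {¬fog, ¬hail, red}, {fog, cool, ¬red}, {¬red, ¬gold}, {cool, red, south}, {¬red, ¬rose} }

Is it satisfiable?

The clause (gold) is unit, so gold = True.
The clause (fog) is unit, so fog = True.
The clause (red) is unit, so red = True.
That conflicts with the unit clause (¬red).
No assignment satisfies every clause.

No, unsatisfiable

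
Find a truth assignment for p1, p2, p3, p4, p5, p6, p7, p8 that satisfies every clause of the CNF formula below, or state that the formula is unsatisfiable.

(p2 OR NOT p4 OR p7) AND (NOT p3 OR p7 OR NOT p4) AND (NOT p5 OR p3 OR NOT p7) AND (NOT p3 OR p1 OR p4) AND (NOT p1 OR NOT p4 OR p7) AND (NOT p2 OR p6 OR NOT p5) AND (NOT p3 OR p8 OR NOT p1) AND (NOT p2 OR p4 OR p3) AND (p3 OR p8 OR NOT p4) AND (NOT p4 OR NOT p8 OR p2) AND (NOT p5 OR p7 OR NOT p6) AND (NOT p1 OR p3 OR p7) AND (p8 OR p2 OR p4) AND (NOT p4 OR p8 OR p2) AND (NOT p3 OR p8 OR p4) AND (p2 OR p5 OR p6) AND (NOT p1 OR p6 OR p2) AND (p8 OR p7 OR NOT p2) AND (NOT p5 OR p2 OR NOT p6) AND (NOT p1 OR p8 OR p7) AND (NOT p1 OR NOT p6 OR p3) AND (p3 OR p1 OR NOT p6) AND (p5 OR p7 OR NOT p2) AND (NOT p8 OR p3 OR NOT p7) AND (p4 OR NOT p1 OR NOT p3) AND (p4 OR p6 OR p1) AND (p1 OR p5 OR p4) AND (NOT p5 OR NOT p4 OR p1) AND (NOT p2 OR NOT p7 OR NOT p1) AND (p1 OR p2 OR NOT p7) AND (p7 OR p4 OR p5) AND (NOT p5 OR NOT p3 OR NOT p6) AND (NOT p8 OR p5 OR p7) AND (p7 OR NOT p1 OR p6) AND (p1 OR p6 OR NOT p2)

p1: false, p2: true, p3: true, p4: true, p5: false, p6: true, p7: true, p8: false

Try p2 = true.
Try p6 = true.
Try p4 = true.
Try p3 = true.
The clause (p7) is unit, so p7 = true.
The clause (NOT p1) is unit, so p1 = false.
The clause (NOT p5) is unit, so p5 = false.
Every clause is now satisfied; p8 is unconstrained.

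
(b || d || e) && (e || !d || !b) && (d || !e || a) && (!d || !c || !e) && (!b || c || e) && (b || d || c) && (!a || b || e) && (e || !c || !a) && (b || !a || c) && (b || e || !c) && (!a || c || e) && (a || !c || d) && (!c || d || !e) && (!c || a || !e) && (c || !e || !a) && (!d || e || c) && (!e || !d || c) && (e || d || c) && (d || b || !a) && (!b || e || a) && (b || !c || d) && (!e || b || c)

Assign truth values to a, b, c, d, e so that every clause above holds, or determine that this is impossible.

Branch on b: set b = true.
Branch on e: set e = true.
Branch on d: set d = true.
From the singleton clause (!c), c = false.
That conflicts with the unit clause (c).
That branch fails; take d = false instead.
From the singleton clause (a), a = true.
From the singleton clause (!c), c = false.
That conflicts with the unit clause (c).
Neither d = true nor d = false works.
That branch fails; take e = false instead.
From the singleton clause (!d), d = false.
From the singleton clause (c), c = true.
From the singleton clause (!a), a = false.
That conflicts with the unit clause (a).
Neither e = true nor e = false works.
That branch fails; take b = false instead.
Branch on d: set d = true.
Branch on c: set c = false.
From the singleton clause (!a), a = false.
From the singleton clause (e), e = true.
That conflicts with the unit clause (!e).
That branch fails; take c = true instead.
From the singleton clause (!e), e = false.
That conflicts with the unit clause (e).
Neither c = true nor c = false works.
That branch fails; take d = false instead.
From the singleton clause (e), e = true.
From the singleton clause (a), a = true.
That conflicts with the unit clause (!a).
Neither d = true nor d = false works.
Neither b = true nor b = false works.

UNSATISFIABLE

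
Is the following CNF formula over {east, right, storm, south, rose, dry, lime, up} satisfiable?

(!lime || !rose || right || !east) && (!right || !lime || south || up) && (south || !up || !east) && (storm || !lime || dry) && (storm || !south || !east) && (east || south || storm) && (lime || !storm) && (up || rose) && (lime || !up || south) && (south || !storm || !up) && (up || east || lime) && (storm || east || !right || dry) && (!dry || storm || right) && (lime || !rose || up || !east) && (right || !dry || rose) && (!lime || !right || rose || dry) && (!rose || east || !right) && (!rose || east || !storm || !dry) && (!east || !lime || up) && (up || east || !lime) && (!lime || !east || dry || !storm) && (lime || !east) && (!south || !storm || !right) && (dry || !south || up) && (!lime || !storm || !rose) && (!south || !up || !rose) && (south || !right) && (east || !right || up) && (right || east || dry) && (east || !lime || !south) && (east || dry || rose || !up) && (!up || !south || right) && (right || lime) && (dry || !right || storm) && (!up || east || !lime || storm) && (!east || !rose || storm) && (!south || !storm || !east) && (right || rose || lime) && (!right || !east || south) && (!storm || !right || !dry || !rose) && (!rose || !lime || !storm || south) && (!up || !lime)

Yes, satisfiable

Branch on lime: set lime = false.
Unit clause (!storm) forces storm = false.
Unit clause (!east) forces east = false.
Unit clause (south) forces south = true.
Unit clause (up) forces up = true.
Unit clause (!rose) forces rose = false.
Unit clause (dry) forces dry = true.
Unit clause (right) forces right = true.
This assignment satisfies each clause.
A satisfying assignment: east: false, right: true, storm: false, south: true, rose: false, dry: true, lime: false, up: true.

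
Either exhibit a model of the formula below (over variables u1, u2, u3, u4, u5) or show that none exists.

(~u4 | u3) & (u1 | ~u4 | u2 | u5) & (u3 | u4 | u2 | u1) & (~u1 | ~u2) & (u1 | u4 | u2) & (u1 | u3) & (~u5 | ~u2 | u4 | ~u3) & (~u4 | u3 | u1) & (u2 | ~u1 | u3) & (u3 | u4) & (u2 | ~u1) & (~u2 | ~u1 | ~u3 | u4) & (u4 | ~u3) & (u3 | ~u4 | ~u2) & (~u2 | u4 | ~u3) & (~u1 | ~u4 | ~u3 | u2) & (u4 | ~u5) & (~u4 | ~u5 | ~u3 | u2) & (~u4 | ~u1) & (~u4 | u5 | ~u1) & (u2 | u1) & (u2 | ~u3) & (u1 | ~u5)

Try u4 = 1.
The clause (u3) is unit, so u3 = 1.
The clause (~u1) is unit, so u1 = 0.
The clause (u2) is unit, so u2 = 1.
The clause (~u5) is unit, so u5 = 0.
All clauses are satisfied.

u1=0; u2=1; u3=1; u4=1; u5=0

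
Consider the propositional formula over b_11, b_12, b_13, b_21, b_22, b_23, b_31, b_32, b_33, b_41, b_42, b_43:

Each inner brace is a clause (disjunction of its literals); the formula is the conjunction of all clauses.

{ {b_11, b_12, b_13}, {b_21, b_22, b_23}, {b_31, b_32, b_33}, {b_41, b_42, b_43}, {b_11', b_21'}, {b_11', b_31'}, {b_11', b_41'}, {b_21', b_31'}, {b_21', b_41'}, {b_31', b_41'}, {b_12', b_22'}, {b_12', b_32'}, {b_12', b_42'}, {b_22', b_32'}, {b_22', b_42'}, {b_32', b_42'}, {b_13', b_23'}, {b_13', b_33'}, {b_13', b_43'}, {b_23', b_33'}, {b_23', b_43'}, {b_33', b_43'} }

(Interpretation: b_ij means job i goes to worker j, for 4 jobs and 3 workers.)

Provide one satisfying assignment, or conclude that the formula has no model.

UNSATISFIABLE

Case b_11 = 0:
Case b_12 = 1:
(b_22') alone gives b_22 = 0.
(b_32') alone gives b_32 = 0.
(b_42') alone gives b_42 = 0.
Case b_21 = 1:
(b_31') alone gives b_31 = 0.
(b_33) alone gives b_33 = 1.
(b_41') alone gives b_41 = 0.
(b_43) alone gives b_43 = 1.
That conflicts with the unit clause (b_43').
Undo b_21 and try b_21 = 0.
(b_23) alone gives b_23 = 1.
(b_13') alone gives b_13 = 0.
(b_33') alone gives b_33 = 0.
(b_31) alone gives b_31 = 1.
(b_41') alone gives b_41 = 0.
(b_43) alone gives b_43 = 1.
That conflicts with the unit clause (b_43').
Either choice for b_21 ends in contradiction.
Undo b_12 and try b_12 = 0.
(b_13) alone gives b_13 = 1.
(b_23') alone gives b_23 = 0.
(b_33') alone gives b_33 = 0.
(b_43') alone gives b_43 = 0.
Case b_21 = 1:
(b_31') alone gives b_31 = 0.
(b_32) alone gives b_32 = 1.
(b_41') alone gives b_41 = 0.
(b_42) alone gives b_42 = 1.
That conflicts with the unit clause (b_42').
Undo b_21 and try b_21 = 0.
(b_22) alone gives b_22 = 1.
(b_32') alone gives b_32 = 0.
(b_31) alone gives b_31 = 1.
(b_41') alone gives b_41 = 0.
(b_42) alone gives b_42 = 1.
That conflicts with the unit clause (b_42').
Either choice for b_21 ends in contradiction.
Either choice for b_12 ends in contradiction.
Undo b_11 and try b_11 = 1.
(b_21') alone gives b_21 = 0.
(b_31') alone gives b_31 = 0.
(b_41') alone gives b_41 = 0.
Case b_22 = 1:
(b_12') alone gives b_12 = 0.
(b_32') alone gives b_32 = 0.
(b_33) alone gives b_33 = 1.
(b_42') alone gives b_42 = 0.
(b_43) alone gives b_43 = 1.
That conflicts with the unit clause (b_43').
Undo b_22 and try b_22 = 0.
(b_23) alone gives b_23 = 1.
(b_13') alone gives b_13 = 0.
(b_33') alone gives b_33 = 0.
(b_32) alone gives b_32 = 1.
(b_12') alone gives b_12 = 0.
(b_42') alone gives b_42 = 0.
(b_43) alone gives b_43 = 1.
That conflicts with the unit clause (b_43').
Either choice for b_22 ends in contradiction.
Either choice for b_11 ends in contradiction.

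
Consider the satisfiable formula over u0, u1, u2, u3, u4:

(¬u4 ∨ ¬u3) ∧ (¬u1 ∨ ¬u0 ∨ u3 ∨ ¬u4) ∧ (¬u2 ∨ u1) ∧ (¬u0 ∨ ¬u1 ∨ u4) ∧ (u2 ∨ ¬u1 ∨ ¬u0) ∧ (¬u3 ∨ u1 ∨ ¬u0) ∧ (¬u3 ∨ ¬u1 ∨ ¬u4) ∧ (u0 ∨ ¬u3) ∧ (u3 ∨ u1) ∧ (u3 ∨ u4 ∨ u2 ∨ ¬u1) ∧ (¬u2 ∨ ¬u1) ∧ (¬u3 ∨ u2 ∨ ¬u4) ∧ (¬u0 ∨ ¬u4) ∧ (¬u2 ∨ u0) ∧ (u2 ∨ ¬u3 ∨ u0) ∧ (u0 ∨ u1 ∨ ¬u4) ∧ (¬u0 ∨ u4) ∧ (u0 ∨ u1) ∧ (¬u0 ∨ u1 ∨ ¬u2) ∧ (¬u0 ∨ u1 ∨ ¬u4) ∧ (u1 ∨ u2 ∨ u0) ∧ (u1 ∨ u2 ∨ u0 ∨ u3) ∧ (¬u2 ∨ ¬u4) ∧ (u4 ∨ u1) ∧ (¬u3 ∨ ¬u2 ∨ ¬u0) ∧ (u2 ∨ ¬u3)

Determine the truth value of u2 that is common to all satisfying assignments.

Suppose u2 = True.
Unit clause (u1) forces u1 = True.
But (¬u1) is also a unit clause — contradiction.
So every satisfying assignment has u2 = False.

False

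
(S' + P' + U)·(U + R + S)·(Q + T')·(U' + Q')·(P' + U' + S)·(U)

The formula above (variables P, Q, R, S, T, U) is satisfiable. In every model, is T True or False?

Suppose T = 1.
From the singleton clause (Q), Q = 1.
From the singleton clause (U'), U = 0.
That conflicts with the unit clause (U).
So every satisfying assignment has T = False.

False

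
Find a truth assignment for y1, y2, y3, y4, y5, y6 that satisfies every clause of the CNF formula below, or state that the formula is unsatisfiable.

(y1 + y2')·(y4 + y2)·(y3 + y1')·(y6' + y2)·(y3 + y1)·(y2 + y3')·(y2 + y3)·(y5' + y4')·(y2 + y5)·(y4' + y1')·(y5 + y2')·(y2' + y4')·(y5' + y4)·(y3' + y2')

Suppose y1 = 1.
(y3) alone gives y3 = 1.
(y2) alone gives y2 = 1.
That conflicts with the unit clause (y2').
So y1 must be the other value — set y1 = 0.
(y2') alone gives y2 = 0.
(y4) alone gives y4 = 1.
(y6') alone gives y6 = 0.
(y3) alone gives y3 = 1.
That conflicts with the unit clause (y3').
Neither y1 = 1 nor y1 = 0 works.

UNSATISFIABLE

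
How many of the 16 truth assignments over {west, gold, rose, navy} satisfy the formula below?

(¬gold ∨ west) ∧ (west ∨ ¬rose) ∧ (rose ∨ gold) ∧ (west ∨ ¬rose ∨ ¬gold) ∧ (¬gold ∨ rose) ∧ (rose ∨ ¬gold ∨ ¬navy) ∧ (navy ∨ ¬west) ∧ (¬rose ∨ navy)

There are 2^4 = 16 truth assignments over (west, gold, rose, navy).
Check each against the 8 clauses (columns in the order west, gold, rose, navy):
  F F F F  ✗ fails (rose ∨ gold)
  F F F T  ✗ fails (rose ∨ gold)
  F F T F  ✗ fails (west ∨ ¬rose)
  F F T T  ✗ fails (west ∨ ¬rose)
  F T F F  ✗ fails (¬gold ∨ west)
  F T F T  ✗ fails (¬gold ∨ west)
  F T T F  ✗ fails (¬gold ∨ west)
  F T T T  ✗ fails (¬gold ∨ west)
  T F F F  ✗ fails (rose ∨ gold)
  T F F T  ✗ fails (rose ∨ gold)
  T F T F  ✗ fails (navy ∨ ¬west)
  T F T T  ✓ satisfies all
  T T F F  ✗ fails (¬gold ∨ rose)
  T T F T  ✗ fails (¬gold ∨ rose)
  T T T F  ✗ fails (navy ∨ ¬west)
  T T T T  ✓ satisfies all
2 of the 16 rows are models.

2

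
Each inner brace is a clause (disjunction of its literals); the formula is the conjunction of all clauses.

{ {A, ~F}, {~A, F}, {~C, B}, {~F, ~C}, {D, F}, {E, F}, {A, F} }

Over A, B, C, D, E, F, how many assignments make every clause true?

There are 2^6 = 64 truth assignments over (A, B, C, D, E, F).
Split on E. With E = 1, the clauses containing E are satisfied and ~E drops from the rest; 4 of the 2^5 = 32 assignments to the other variables satisfy what remains.
With E = 0, by the same count on the reduced clause set, 4 assignments work.
Total: 4 + 4 = 8.

8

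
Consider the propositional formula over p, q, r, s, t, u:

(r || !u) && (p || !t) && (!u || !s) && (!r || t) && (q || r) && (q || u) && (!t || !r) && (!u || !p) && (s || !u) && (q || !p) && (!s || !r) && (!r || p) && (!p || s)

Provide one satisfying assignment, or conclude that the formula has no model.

p ↦ true; q ↦ true; r ↦ false; s ↦ true; t ↦ true; u ↦ false

Try r = false.
From the singleton clause (!u), u = false.
From the singleton clause (q), q = true.
Try p = true.
From the singleton clause (s), s = true.
All clauses hold; t can take either value.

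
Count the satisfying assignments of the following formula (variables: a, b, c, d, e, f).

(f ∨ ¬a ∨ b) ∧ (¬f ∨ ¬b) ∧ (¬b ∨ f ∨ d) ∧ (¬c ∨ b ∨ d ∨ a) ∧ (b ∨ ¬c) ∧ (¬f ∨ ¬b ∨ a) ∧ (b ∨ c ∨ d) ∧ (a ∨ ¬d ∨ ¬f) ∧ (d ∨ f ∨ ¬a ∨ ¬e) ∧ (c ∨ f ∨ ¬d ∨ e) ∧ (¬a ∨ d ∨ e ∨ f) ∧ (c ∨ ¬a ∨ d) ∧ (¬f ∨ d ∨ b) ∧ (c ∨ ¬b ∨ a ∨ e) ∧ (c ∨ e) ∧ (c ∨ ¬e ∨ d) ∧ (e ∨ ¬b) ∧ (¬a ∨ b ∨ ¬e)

There are 2^6 = 64 truth assignments over (a, b, c, d, e, f).
Split on f. With f = True, the clauses containing f are satisfied and ¬f drops from the rest; 0 of the 2^5 = 32 assignments to the other variables satisfy what remains.
With f = False, by the same count on the reduced clause set, 5 assignments work.
Total: 0 + 5 = 5.

5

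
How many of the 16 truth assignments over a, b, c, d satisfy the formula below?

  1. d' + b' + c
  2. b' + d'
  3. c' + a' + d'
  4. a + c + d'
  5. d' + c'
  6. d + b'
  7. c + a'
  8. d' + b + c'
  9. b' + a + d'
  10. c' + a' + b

There are 2^4 = 16 truth assignments over (a, b, c, d).
Check each against the 10 clauses (columns in the order a, b, c, d):
  F F F F  ✓ satisfies all
  F F F T  ✗ fails (a + c + d')
  F F T F  ✓ satisfies all
  F F T T  ✗ fails (d' + c')
  F T F F  ✗ fails (d + b')
  F T F T  ✗ fails (d' + b' + c)
  F T T F  ✗ fails (d + b')
  F T T T  ✗ fails (b' + d')
  T F F F  ✗ fails (c + a')
  T F F T  ✗ fails (c + a')
  T F T F  ✗ fails (c' + a' + b)
  T F T T  ✗ fails (c' + a' + d')
  T T F F  ✗ fails (d + b')
  T T F T  ✗ fails (d' + b' + c)
  T T T F  ✗ fails (d + b')
  T T T T  ✗ fails (b' + d')
2 of the 16 rows are models.

2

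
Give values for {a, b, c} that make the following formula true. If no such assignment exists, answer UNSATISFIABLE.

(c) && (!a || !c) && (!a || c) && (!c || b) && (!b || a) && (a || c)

Unit clause (c) forces c = true.
Unit clause (!a) forces a = false.
Unit clause (b) forces b = true.
But (!b) is also a unit clause — contradiction.

UNSATISFIABLE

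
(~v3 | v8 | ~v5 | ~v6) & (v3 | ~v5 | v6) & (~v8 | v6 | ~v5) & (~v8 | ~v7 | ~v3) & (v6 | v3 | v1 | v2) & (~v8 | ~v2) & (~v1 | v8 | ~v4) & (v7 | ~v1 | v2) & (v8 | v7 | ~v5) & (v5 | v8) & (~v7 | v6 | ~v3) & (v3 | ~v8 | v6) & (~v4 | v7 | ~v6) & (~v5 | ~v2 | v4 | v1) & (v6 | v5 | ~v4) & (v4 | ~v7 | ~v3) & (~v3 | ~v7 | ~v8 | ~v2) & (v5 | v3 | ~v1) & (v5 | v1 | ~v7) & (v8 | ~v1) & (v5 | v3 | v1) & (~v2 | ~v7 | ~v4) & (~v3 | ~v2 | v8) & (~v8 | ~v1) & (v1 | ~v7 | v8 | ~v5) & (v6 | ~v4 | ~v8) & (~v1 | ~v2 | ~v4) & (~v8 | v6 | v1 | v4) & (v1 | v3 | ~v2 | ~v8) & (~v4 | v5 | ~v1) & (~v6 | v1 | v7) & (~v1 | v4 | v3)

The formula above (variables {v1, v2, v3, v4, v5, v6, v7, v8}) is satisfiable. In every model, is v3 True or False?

Suppose v3 = 1.
Case v8 = 0:
From the singleton clause (v5), v5 = 1.
From the singleton clause (~v6), v6 = 0.
From the singleton clause (v7), v7 = 1.
That conflicts with the unit clause (~v7).
Undo v8 and try v8 = 1.
From the singleton clause (~v7), v7 = 0.
From the singleton clause (~v2), v2 = 0.
From the singleton clause (~v1), v1 = 0.
From the singleton clause (~v6), v6 = 0.
From the singleton clause (~v5), v5 = 0.
From the singleton clause (~v4), v4 = 0.
That conflicts with the unit clause (v4).
Either choice for v8 ends in contradiction.
So every satisfying assignment has v3 = False.

False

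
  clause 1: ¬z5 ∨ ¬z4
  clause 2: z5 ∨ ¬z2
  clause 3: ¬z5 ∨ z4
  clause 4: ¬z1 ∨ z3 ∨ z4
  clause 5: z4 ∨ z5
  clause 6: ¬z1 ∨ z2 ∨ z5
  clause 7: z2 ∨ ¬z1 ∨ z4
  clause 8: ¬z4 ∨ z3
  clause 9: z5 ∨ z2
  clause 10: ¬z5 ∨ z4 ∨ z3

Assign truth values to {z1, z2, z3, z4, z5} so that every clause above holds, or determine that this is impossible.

Suppose z5 = False.
Unit clause (¬z2) forces z2 = False.
Now (z2) is unsatisfied and unit — conflict.
Backtrack on z5: now try z5 = True.
Unit clause (¬z4) forces z4 = False.
Now (z4) is unsatisfied and unit — conflict.
Both values of z5 lead to a conflict.

UNSATISFIABLE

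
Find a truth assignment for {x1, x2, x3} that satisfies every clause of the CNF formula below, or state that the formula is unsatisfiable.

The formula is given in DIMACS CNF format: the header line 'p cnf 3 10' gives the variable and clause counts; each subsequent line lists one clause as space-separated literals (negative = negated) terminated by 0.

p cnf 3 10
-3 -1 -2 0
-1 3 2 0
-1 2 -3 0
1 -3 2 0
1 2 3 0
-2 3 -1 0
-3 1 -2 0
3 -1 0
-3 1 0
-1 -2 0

x1: False, x2: True, x3: False

Try x3 = False.
(¬x1) alone gives x1 = False.
(x2) alone gives x2 = True.
All clauses are satisfied.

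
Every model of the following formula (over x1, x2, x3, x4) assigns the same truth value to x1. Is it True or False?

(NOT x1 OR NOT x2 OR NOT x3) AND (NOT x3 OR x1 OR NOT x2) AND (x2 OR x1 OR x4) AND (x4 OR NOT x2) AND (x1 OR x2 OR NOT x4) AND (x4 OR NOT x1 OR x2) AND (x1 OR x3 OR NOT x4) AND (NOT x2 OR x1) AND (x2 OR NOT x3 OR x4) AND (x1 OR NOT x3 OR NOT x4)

True

Suppose x1 = false.
(NOT x2) alone gives x2 = false.
(x4) alone gives x4 = true.
Now (NOT x4) is unsatisfied and unit — conflict.
So every satisfying assignment has x1 = True.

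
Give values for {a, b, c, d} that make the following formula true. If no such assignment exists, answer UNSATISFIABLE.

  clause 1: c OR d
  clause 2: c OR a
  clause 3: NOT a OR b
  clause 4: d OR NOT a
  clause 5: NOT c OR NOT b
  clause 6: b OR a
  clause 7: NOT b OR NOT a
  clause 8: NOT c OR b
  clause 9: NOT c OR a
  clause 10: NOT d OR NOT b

Suppose c = true.
Unit clause (NOT b) forces b = false.
That conflicts with the unit clause (b).
Backtrack on c: now try c = false.
Unit clause (d) forces d = true.
Unit clause (a) forces a = true.
Unit clause (b) forces b = true.
That conflicts with the unit clause (NOT b).
Neither c = true nor c = false works.

UNSATISFIABLE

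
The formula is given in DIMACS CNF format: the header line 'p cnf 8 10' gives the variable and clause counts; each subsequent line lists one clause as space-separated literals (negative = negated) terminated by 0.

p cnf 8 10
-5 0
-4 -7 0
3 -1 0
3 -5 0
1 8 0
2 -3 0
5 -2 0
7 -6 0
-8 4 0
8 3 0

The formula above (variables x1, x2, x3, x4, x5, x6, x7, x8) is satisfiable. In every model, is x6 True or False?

False

Suppose x6 = True.
From the singleton clause (¬x5), x5 = False.
From the singleton clause (¬x2), x2 = False.
From the singleton clause (¬x3), x3 = False.
From the singleton clause (¬x1), x1 = False.
From the singleton clause (x8), x8 = True.
From the singleton clause (x7), x7 = True.
From the singleton clause (¬x4), x4 = False.
Now (x4) is unsatisfied and unit — conflict.
So every satisfying assignment has x6 = False.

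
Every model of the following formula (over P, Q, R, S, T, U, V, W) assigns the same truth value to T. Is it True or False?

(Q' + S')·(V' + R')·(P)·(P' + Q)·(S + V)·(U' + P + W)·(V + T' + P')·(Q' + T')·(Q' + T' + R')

Suppose T = 1.
From the singleton clause (P), P = 1.
From the singleton clause (Q), Q = 1.
That conflicts with the unit clause (Q').
So every satisfying assignment has T = False.

False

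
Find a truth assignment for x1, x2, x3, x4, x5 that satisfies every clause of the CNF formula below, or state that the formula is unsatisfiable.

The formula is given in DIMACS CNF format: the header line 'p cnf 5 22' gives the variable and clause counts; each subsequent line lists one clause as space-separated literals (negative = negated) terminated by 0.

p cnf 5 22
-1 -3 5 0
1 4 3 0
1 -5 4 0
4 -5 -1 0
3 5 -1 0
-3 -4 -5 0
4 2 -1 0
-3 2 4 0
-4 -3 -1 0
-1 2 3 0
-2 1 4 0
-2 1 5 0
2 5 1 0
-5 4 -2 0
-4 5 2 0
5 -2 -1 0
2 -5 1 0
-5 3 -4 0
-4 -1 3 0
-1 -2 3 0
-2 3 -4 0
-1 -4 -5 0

UNSATISFIABLE

Branch on x1: set x1 = False.
Branch on x4: set x4 = True.
Branch on x3: set x3 = False.
(¬x5) alone gives x5 = False.
(¬x2) alone gives x2 = False.
Now (x2) is unsatisfied and unit — conflict.
That branch fails; take x3 = True instead.
(¬x5) alone gives x5 = False.
(¬x2) alone gives x2 = False.
Now (x2) is unsatisfied and unit — conflict.
Either choice for x3 ends in contradiction.
That branch fails; take x4 = False instead.
(x3) alone gives x3 = True.
(¬x5) alone gives x5 = False.
(x2) alone gives x2 = True.
Now (¬x2) is unsatisfied and unit — conflict.
Either choice for x4 ends in contradiction.
That branch fails; take x1 = True instead.
Branch on x3: set x3 = False.
(x5) alone gives x5 = True.
(x4) alone gives x4 = True.
Now (¬x4) is unsatisfied and unit — conflict.
That branch fails; take x3 = True instead.
(x5) alone gives x5 = True.
(x4) alone gives x4 = True.
Now (¬x4) is unsatisfied and unit — conflict.
Either choice for x3 ends in contradiction.
Either choice for x1 ends in contradiction.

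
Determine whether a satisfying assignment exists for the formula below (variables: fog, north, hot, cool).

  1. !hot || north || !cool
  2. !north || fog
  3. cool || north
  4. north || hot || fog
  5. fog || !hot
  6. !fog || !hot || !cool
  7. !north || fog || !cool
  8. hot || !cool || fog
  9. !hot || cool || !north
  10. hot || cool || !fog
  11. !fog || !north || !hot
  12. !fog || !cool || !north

Yes

Branch on north: set north = false.
From the singleton clause (cool), cool = true.
From the singleton clause (!hot), hot = false.
From the singleton clause (fog), fog = true.
Every clause now holds.
A satisfying assignment: fog: true, north: false, hot: false, cool: true.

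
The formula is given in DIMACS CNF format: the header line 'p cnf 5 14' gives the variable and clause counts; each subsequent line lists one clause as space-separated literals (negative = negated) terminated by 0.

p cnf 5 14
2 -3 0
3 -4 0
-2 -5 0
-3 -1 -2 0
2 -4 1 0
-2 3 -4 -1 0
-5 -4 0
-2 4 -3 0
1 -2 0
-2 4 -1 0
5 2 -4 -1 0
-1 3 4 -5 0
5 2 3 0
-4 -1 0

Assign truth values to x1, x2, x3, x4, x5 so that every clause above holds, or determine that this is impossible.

Case x2 = False:
Unit clause (¬x3) forces x3 = False.
Unit clause (¬x4) forces x4 = False.
Unit clause (x5) forces x5 = True.
Unit clause (¬x1) forces x1 = False.
This assignment satisfies each clause.

x1: False; x2: False; x3: False; x4: False; x5: True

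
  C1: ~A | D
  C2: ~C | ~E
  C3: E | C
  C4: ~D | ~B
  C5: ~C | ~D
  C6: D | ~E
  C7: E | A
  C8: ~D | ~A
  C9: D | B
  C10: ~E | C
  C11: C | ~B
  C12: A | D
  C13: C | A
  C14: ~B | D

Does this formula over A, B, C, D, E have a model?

Branch on A: set A = 0.
The clause (E) is unit, so E = 1.
The clause (~C) is unit, so C = 0.
But (C) is also a unit clause — contradiction.
Undo A and try A = 1.
The clause (D) is unit, so D = 1.
But (~D) is also a unit clause — contradiction.
Neither A = 1 nor A = 0 works.
No assignment satisfies every clause.

No, unsatisfiable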